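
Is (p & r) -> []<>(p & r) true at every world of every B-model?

Valid in B

Tableau for the negation ~((p & r) -> []<>(p & r)):
1. ~((p & r) -> []<>(p & r)), 0
2. p & r, 0   [~->-rule on 1]
3. ~[]<>(p & r), 0   [~->-rule on 1]
4. p, 0   [&-rule on 2]
5. r, 0   [&-rule on 2]
6. ~<>(p & r), 1   [~[]-rule on 3: fresh world 1, 0R1]
7. ~(p & r), 0   [~<>-rule on 6 via 1R0]
8. ~(p & r), 1   [~<>-rule on 6 via 1R1]
9. ~r, 0   [~&-rule on 7 (branches; this branch)]
Accessibility: 0R0, 0R1, 1R0, 1R1
Branch closes: r and ~r both at 0.
Every branch of the negation's tableau closes; the branch above is one of them.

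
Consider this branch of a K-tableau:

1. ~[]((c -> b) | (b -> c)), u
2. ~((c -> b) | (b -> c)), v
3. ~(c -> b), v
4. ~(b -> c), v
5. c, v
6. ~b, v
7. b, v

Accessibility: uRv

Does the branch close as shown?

Closed

Both b and ~b appear at v.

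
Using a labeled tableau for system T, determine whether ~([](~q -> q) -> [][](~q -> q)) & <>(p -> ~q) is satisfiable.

1. ~([](~q -> q) -> [][](~q -> q)) & <>(p -> ~q), w0
2. ~([](~q -> q) -> [][](~q -> q)), w0
3. <>(p -> ~q), w0
4. [](~q -> q), w0
5. ~[][](~q -> q), w0
6. ~q -> q, w0
7. q, w0
8. p -> ~q, w1
9. ~q -> q, w1
10. ~p, w1
11. q, w1
12. ~[](~q -> q), w2
13. ~q -> q, w2
14. q, w2
15. ~(~q -> q), w3
16. ~q, w3
Accessibility: w0Rw0, w0Rw1, w0Rw2, w1Rw1, w2Rw2, w2Rw3, w3Rw3

Yes, satisfiable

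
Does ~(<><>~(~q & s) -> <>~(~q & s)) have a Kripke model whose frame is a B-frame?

1. ~(<><>~(~q & s) -> <>~(~q & s)), w0
2. <><>~(~q & s), w0   [~->-rule on 1]
3. ~<>~(~q & s), w0   [~->-rule on 1]
4. ~q & s, w0   [~<>-rule on 3 via w0Rw0]
5. ~q, w0   [&-rule on 4]
6. s, w0   [&-rule on 4]
7. <>~(~q & s), w1   [<>-rule on 2: fresh world w1, w0Rw1]
8. ~q & s, w1   [~<>-rule on 3 via w0Rw1]
9. ~q, w1   [&-rule on 8]
10. s, w1   [&-rule on 8]
11. ~(~q & s), w2   [<>-rule on 7: fresh world w2, w1Rw2]
12. ~s, w2   [~&-rule on 11 (branches; this branch)]
Accessibility: w0Rw0, w0Rw1, w1Rw0, w1Rw1, w1Rw2, w2Rw1, w2Rw2

Yes, satisfiable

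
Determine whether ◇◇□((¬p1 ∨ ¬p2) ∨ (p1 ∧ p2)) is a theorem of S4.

Valid

Tableau for the negation ¬◇◇□((¬p1 ∨ ¬p2) ∨ (p1 ∧ p2)):
1. ¬◇◇□((¬p1 ∨ ¬p2) ∨ (p1 ∧ p2)), w0
2. ¬◇□((¬p1 ∨ ¬p2) ∨ (p1 ∧ p2)), w0
3. ¬□((¬p1 ∨ ¬p2) ∨ (p1 ∧ p2)), w0
4. ¬((¬p1 ∨ ¬p2) ∨ (p1 ∧ p2)), w1
5. ¬(¬p1 ∨ ¬p2), w1
6. ¬(p1 ∧ p2), w1
7. p1, w1
8. p2, w1
9. ¬◇□((¬p1 ∨ ¬p2) ∨ (p1 ∧ p2)), w1
10. ¬□((¬p1 ∨ ¬p2) ∨ (p1 ∧ p2)), w1
11. ¬p2, w1
Accessibility: w0Rw0, w0Rw1, w1Rw1
Branch closes: p2 and ¬p2 both at w1.
All branches of the negation close; one closing branch shown above.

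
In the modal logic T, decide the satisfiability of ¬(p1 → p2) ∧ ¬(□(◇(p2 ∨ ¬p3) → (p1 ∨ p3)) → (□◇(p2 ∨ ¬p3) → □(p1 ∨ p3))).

1. ¬(p1 → p2) ∧ ¬(□(◇(p2 ∨ ¬p3) → (p1 ∨ p3)) → (□◇(p2 ∨ ¬p3) → □(p1 ∨ p3))), u
2. ¬(p1 → p2), u
3. ¬(□(◇(p2 ∨ ¬p3) → (p1 ∨ p3)) → (□◇(p2 ∨ ¬p3) → □(p1 ∨ p3))), u
4. p1, u
5. ¬p2, u
6. □(◇(p2 ∨ ¬p3) → (p1 ∨ p3)), u
7. ¬(□◇(p2 ∨ ¬p3) → □(p1 ∨ p3)), u
8. □◇(p2 ∨ ¬p3), u
9. ¬□(p1 ∨ p3), u
10. ◇(p2 ∨ ¬p3) → (p1 ∨ p3), u
11. ◇(p2 ∨ ¬p3), u
12. p1 ∨ p3, u
13. p3, u
14. ¬(p1 ∨ p3), v
15. ¬p1, v
16. ¬p3, v
17. ◇(p2 ∨ ¬p3) → (p1 ∨ p3), v
18. ◇(p2 ∨ ¬p3), v
19. ¬◇(p2 ∨ ¬p3), v
20. ¬(p2 ∨ ¬p3), v
21. ¬p2, v
22. p3, v
Accessibility: uRu, uRv, vRv
Branch closes: p3 and ¬p3 both at v.
Every branch closes; the branch above is one of them.

No, unsatisfiable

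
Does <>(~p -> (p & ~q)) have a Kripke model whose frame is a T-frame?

Satisfiable

1. <>(~p -> (p & ~q)), 0
2. ~p -> (p & ~q), 1   [<>-rule on 1: fresh world 1, 0R1]
3. p & ~q, 1   [->-rule on 2 (branches; this branch)]
4. p, 1   [&-rule on 3]
5. ~q, 1   [&-rule on 3]
Accessibility: 0R0, 0R1, 1R1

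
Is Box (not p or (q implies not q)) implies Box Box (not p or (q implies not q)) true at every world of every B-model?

Not valid

Tableau for the negation not (Box (not p or (q implies not q)) implies Box Box (not p or (q implies not q))):
1. not (Box (not p or (q implies not q)) implies Box Box (not p or (q implies not q))), 0
2. Box (not p or (q implies not q)), 0   [neg-implies-rule on 1]
3. not Box Box (not p or (q implies not q)), 0   [neg-implies-rule on 1]
4. not p or (q implies not q), 0   [Box-rule on 2 via 0R0]
5. q implies not q, 0   [or-rule on 4 (branches; this branch)]
6. not q, 0   [implies-rule on 5 (branches; this branch)]
7. not Box (not p or (q implies not q)), 1   [neg-Box-rule on 3: fresh world 1, 0R1]
8. not p or (q implies not q), 1   [Box-rule on 2 via 0R1]
9. q implies not q, 1   [or-rule on 8 (branches; this branch)]
10. not q, 1   [implies-rule on 9 (branches; this branch)]
11. not (not p or (q implies not q)), 2   [neg-Box-rule on 7: fresh world 2, 1R2]
12. p, 2   [neg-or-rule on 11]
13. not (q implies not q), 2   [neg-or-rule on 11]
14. q, 2   [neg-implies-rule on 13]
Accessibility: 0R0, 0R1, 1R0, 1R1, 1R2, 2R1, 2R2
The negation has an open branch (countermodel exists).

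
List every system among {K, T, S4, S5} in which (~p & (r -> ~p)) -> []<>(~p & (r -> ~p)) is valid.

S5-tableau for the negation ~((~p & (r -> ~p)) -> []<>(~p & (r -> ~p))):
1. ~((~p & (r -> ~p)) -> []<>(~p & (r -> ~p))), u
2. ~p & (r -> ~p), u   [~->-rule on 1]
3. ~[]<>(~p & (r -> ~p)), u   [~->-rule on 1]
4. ~p, u   [&-rule on 2]
5. r -> ~p, u   [&-rule on 2]
6. ~<>(~p & (r -> ~p)), v   [~[]-rule on 3: fresh world v, uRv]
7. ~(~p & (r -> ~p)), u   [~<>-rule on 6 via vRu]
8. ~(~p & (r -> ~p)), v   [~<>-rule on 6 via vRv]
9. ~(r -> ~p), u   [~&-rule on 7 (branches; this branch)]
10. r, u   [~->-rule on 9]
11. p, u   [~->-rule on 9]
Accessibility: uRu, uRv, vRu, vRv
Branch closes: p and ~p both at u.
Every branch closes (one shown): valid in S5.
S4-tableau for the negation ~((~p & (r -> ~p)) -> []<>(~p & (r -> ~p))):
1. ~((~p & (r -> ~p)) -> []<>(~p & (r -> ~p))), u
2. ~p & (r -> ~p), u   [~->-rule on 1]
3. ~[]<>(~p & (r -> ~p)), u   [~->-rule on 1]
4. ~p, u   [&-rule on 2]
5. r -> ~p, u   [&-rule on 2]
6. ~<>(~p & (r -> ~p)), v   [~[]-rule on 3: fresh world v, uRv]
7. ~(~p & (r -> ~p)), v   [~<>-rule on 6 via vRv]
8. ~(r -> ~p), v   [~&-rule on 7 (branches; this branch)]
9. r, v   [~->-rule on 8]
10. p, v   [~->-rule on 8]
Accessibility: uRu, uRv, vRv
Complete open branch: countermodel on an S4-frame, so not valid in S4, nor in K, T (the same frame is also a K-frame and a T-frame).

S5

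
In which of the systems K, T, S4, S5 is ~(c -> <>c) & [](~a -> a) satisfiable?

T-tableau for the formula:
1. ~(c -> <>c) & [](~a -> a), 0
2. ~(c -> <>c), 0
3. [](~a -> a), 0
4. c, 0
5. ~<>c, 0
6. ~a -> a, 0
7. ~c, 0
Accessibility: 0R0
Branch closes: c and ~c both at 0.
Every branch closes (one shown): unsatisfiable in T, hence also in S4, S5 (every S4/S5-frame is a T-frame).
K-tableau for the formula:
1. ~(c -> <>c) & [](~a -> a), 0
2. ~(c -> <>c), 0
3. [](~a -> a), 0
4. c, 0
5. ~<>c, 0
Complete open branch: satisfiable in K.

K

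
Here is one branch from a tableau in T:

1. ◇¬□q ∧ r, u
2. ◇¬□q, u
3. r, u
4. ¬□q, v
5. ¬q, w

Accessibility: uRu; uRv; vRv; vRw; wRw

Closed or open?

There is no literal clash: for every atom and world, at most one sign appears.

Not closed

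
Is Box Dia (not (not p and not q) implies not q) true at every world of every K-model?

Tableau for the negation not Box Dia (not (not p and not q) implies not q):
1. not Box Dia (not (not p and not q) implies not q), w0
2. not Dia (not (not p and not q) implies not q), w1
Accessibility: w0Rw1
The negation has an open branch (countermodel exists).

Invalid (countermodel exists)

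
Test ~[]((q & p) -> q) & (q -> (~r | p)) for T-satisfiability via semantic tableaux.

1. ~[]((q & p) -> q) & (q -> (~r | p)), 0
2. ~[]((q & p) -> q), 0
3. q -> (~r | p), 0
4. ~r | p, 0
5. p, 0
6. ~((q & p) -> q), 1
7. q & p, 1
8. ~q, 1
9. q, 1
10. p, 1
Accessibility: 0R0, 0R1, 1R1
Branch closes: q and ~q both at 1.
Every branch closes; the branch above is one of them.

Unsatisfiable (every branch closes)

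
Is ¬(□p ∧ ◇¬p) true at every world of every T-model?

Valid in T

Tableau for the negation □p ∧ ◇¬p:
1. □p ∧ ◇¬p, 0
2. □p, 0   [∧-rule on 1]
3. ◇¬p, 0   [∧-rule on 1]
4. p, 0   [□-rule on 2 via 0R0]
5. ¬p, 1   [◇-rule on 3: fresh world 1, 0R1]
6. p, 1   [□-rule on 2 via 0R1]
Accessibility: 0R0, 0R1, 1R1
Branch closes: p and ¬p both at 1.
Every branch of the negation's tableau closes; the branch above is one of them.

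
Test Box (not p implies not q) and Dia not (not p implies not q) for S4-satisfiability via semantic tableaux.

1. Box (not p implies not q) and Dia not (not p implies not q), u
2. Box (not p implies not q), u
3. Dia not (not p implies not q), u
4. not p implies not q, u
5. not q, u
6. not (not p implies not q), v
7. not p, v
8. q, v
9. not p implies not q, v
10. not q, v
Accessibility: uRu, uRv, vRv
Branch closes: q and not q both at v.
All branches of the tableau close; one closing branch shown above.

Unsatisfiable (every branch closes)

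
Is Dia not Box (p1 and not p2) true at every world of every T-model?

Tableau for the negation not Dia not Box (p1 and not p2):
1. not Dia not Box (p1 and not p2), w0
2. Box (p1 and not p2), w0
3. p1 and not p2, w0
4. p1, w0
5. not p2, w0
Accessibility: w0Rw0
The negation has an open branch (countermodel exists).

Invalid (countermodel exists)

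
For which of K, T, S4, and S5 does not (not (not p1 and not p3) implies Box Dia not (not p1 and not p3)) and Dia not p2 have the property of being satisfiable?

K, T, S4

S4-tableau for the formula:
1. not (not (not p1 and not p3) implies Box Dia not (not p1 and not p3)) and Dia not p2, u
2. not (not (not p1 and not p3) implies Box Dia not (not p1 and not p3)), u
3. Dia not p2, u
4. not (not p1 and not p3), u
5. not Box Dia not (not p1 and not p3), u
6. p3, u
7. not p2, v
8. not Dia not (not p1 and not p3), w
9. not p1 and not p3, w
10. not p1, w
11. not p3, w
Accessibility: uRu, uRv, uRw, vRv, wRw
Complete open branch: satisfiable in S4, hence also in K, T (this S4-model is also a K-model and a T-model).
S5-tableau for the formula:
1. not (not (not p1 and not p3) implies Box Dia not (not p1 and not p3)) and Dia not p2, u
2. not (not (not p1 and not p3) implies Box Dia not (not p1 and not p3)), u
3. Dia not p2, u
4. not (not p1 and not p3), u
5. not Box Dia not (not p1 and not p3), u
6. p3, u
7. not p2, v
8. not Dia not (not p1 and not p3), w
9. not p1 and not p3, u
10. not p1, u
11. not p3, u
Accessibility: uRu, uRv, uRw, vRu, vRv, vRw, wRu, wRv, wRw
Branch closes: p3 and not p3 both at u.
Every branch closes (one shown): unsatisfiable in S5.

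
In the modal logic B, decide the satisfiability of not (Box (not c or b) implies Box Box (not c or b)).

1. not (Box (not c or b) implies Box Box (not c or b)), 0
2. Box (not c or b), 0
3. not Box Box (not c or b), 0
4. not c or b, 0
5. b, 0
6. not Box (not c or b), 1
7. not c or b, 1
8. b, 1
9. not (not c or b), 2
10. c, 2
11. not b, 2
Accessibility: 0R0, 0R1, 1R0, 1R1, 1R2, 2R1, 2R2

Satisfiable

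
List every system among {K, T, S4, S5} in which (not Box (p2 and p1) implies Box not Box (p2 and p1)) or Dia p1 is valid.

K-tableau for the negation not ((not Box (p2 and p1) implies Box not Box (p2 and p1)) or Dia p1):
1. not ((not Box (p2 and p1) implies Box not Box (p2 and p1)) or Dia p1), u
2. not (not Box (p2 and p1) implies Box not Box (p2 and p1)), u
3. not Dia p1, u
4. not Box (p2 and p1), u
5. not Box not Box (p2 and p1), u
6. not (p2 and p1), v
7. not p1, v
8. Box (p2 and p1), w
9. not p1, w
Accessibility: uRv, uRw
Complete open branch: countermodel on a K-frame, so not valid in K.
T-tableau for the negation not ((not Box (p2 and p1) implies Box not Box (p2 and p1)) or Dia p1):
1. not ((not Box (p2 and p1) implies Box not Box (p2 and p1)) or Dia p1), u
2. not (not Box (p2 and p1) implies Box not Box (p2 and p1)), u
3. not Dia p1, u
4. not Box (p2 and p1), u
5. not Box not Box (p2 and p1), u
6. not p1, u
7. not (p2 and p1), v
8. not p1, v
9. Box (p2 and p1), w
10. not p1, w
11. p2 and p1, w
12. p2, w
13. p1, w
Accessibility: uRu, uRv, uRw, vRv, wRw
Branch closes: p1 and not p1 both at w.
Every branch closes (one shown): valid in T, hence also in S4, S5 (every theorem of T is a theorem of S4 and S5).

T, S4, S5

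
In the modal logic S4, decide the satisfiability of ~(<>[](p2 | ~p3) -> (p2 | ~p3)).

1. ~(<>[](p2 | ~p3) -> (p2 | ~p3)), w0
2. <>[](p2 | ~p3), w0
3. ~(p2 | ~p3), w0
4. ~p2, w0
5. p3, w0
6. [](p2 | ~p3), w1
7. p2 | ~p3, w1
8. ~p3, w1
Accessibility: w0Rw0, w0Rw1, w1Rw1

Yes, satisfiable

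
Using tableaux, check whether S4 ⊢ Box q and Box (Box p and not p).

Invalid (countermodel exists)

Tableau for the negation not (Box q and Box (Box p and not p)):
1. not (Box q and Box (Box p and not p)), 0
2. not Box (Box p and not p), 0
3. not (Box p and not p), 1
4. p, 1
Accessibility: 0R0, 0R1, 1R1
The negation has an open branch (countermodel exists).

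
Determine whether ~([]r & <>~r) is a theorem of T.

Valid in T

Tableau for the negation []r & <>~r:
1. []r & <>~r, 0
2. []r, 0   [&-rule on 1]
3. <>~r, 0   [&-rule on 1]
4. r, 0   [[]-rule on 2 via 0R0]
5. ~r, 1   [<>-rule on 3: fresh world 1, 0R1]
6. r, 1   [[]-rule on 2 via 0R1]
Accessibility: 0R0, 0R1, 1R1
Branch closes: r and ~r both at 1.
All branches of the negation close; one closing branch shown above.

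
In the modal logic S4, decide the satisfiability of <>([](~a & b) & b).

Yes, satisfiable

1. <>([](~a & b) & b), u
2. [](~a & b) & b, v   [<>-rule on 1: fresh world v, uRv]
3. [](~a & b), v   [&-rule on 2]
4. b, v   [&-rule on 2]
5. ~a & b, v   [[]-rule on 3 via vRv]
6. ~a, v   [&-rule on 5]
Accessibility: uRu, uRv, vRv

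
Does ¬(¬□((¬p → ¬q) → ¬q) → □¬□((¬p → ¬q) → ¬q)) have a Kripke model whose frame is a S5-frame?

1. ¬(¬□((¬p → ¬q) → ¬q) → □¬□((¬p → ¬q) → ¬q)), u
2. ¬□((¬p → ¬q) → ¬q), u
3. ¬□¬□((¬p → ¬q) → ¬q), u
4. ¬((¬p → ¬q) → ¬q), v
5. ¬p → ¬q, v
6. q, v
7. p, v
8. □((¬p → ¬q) → ¬q), w
9. (¬p → ¬q) → ¬q, u
10. (¬p → ¬q) → ¬q, v
11. (¬p → ¬q) → ¬q, w
12. ¬(¬p → ¬q), u
13. ¬p, u
14. q, u
15. ¬(¬p → ¬q), v
16. ¬p, v
Accessibility: uRu, uRv, uRw, vRu, vRv, vRw, wRu, wRv, wRw
Branch closes: p and ¬p both at v.
Every branch closes; the branch above is one of them.

Unsatisfiable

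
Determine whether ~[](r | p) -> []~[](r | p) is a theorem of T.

Invalid (countermodel exists)

Tableau for the negation ~(~[](r | p) -> []~[](r | p)):
1. ~(~[](r | p) -> []~[](r | p)), u
2. ~[](r | p), u
3. ~[]~[](r | p), u
4. ~(r | p), v
5. ~r, v
6. ~p, v
7. [](r | p), w
8. r | p, w
9. p, w
Accessibility: uRu, uRv, uRw, vRv, wRw
The negation has an open branch (countermodel exists).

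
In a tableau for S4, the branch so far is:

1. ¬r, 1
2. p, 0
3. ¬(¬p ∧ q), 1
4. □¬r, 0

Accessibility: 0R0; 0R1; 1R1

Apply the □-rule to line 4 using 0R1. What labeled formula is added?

¬r, 1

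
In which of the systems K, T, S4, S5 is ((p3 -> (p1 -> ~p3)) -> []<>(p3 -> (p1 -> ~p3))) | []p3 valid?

S5-tableau for the negation ~(((p3 -> (p1 -> ~p3)) -> []<>(p3 -> (p1 -> ~p3))) | []p3):
1. ~(((p3 -> (p1 -> ~p3)) -> []<>(p3 -> (p1 -> ~p3))) | []p3), w0
2. ~((p3 -> (p1 -> ~p3)) -> []<>(p3 -> (p1 -> ~p3))), w0   [~|-rule on 1]
3. ~[]p3, w0   [~|-rule on 1]
4. p3 -> (p1 -> ~p3), w0   [~->-rule on 2]
5. ~[]<>(p3 -> (p1 -> ~p3)), w0   [~->-rule on 2]
6. p1 -> ~p3, w0   [->-rule on 4 (branches; this branch)]
7. ~p1, w0   [->-rule on 6 (branches; this branch)]
8. ~p3, w1   [~[]-rule on 3: fresh world w1, w0Rw1]
9. ~<>(p3 -> (p1 -> ~p3)), w2   [~[]-rule on 5: fresh world w2, w0Rw2]
10. ~(p3 -> (p1 -> ~p3)), w0   [~<>-rule on 9 via w2Rw0]
11. p3, w0   [~->-rule on 10]
12. ~(p1 -> ~p3), w0   [~->-rule on 10]
13. p1, w0   [~->-rule on 12]
Accessibility: w0Rw0, w0Rw1, w0Rw2, w1Rw0, w1Rw1, w1Rw2, w2Rw0, w2Rw1, w2Rw2
Branch closes: p1 and ~p1 both at w0.
Every branch closes (one shown): valid in S5.
S4-tableau for the negation ~(((p3 -> (p1 -> ~p3)) -> []<>(p3 -> (p1 -> ~p3))) | []p3):
1. ~(((p3 -> (p1 -> ~p3)) -> []<>(p3 -> (p1 -> ~p3))) | []p3), w0
2. ~((p3 -> (p1 -> ~p3)) -> []<>(p3 -> (p1 -> ~p3))), w0   [~|-rule on 1]
3. ~[]p3, w0   [~|-rule on 1]
4. p3 -> (p1 -> ~p3), w0   [~->-rule on 2]
5. ~[]<>(p3 -> (p1 -> ~p3)), w0   [~->-rule on 2]
6. p1 -> ~p3, w0   [->-rule on 4 (branches; this branch)]
7. ~p3, w0   [->-rule on 6 (branches; this branch)]
8. ~p3, w1   [~[]-rule on 3: fresh world w1, w0Rw1]
9. ~<>(p3 -> (p1 -> ~p3)), w2   [~[]-rule on 5: fresh world w2, w0Rw2]
10. ~(p3 -> (p1 -> ~p3)), w2   [~<>-rule on 9 via w2Rw2]
11. p3, w2   [~->-rule on 10]
12. ~(p1 -> ~p3), w2   [~->-rule on 10]
13. p1, w2   [~->-rule on 12]
Accessibility: w0Rw0, w0Rw1, w0Rw2, w1Rw1, w2Rw2
Complete open branch: countermodel on an S4-frame, so not valid in S4, nor in K, T (the same frame is also a K-frame and a T-frame).

S5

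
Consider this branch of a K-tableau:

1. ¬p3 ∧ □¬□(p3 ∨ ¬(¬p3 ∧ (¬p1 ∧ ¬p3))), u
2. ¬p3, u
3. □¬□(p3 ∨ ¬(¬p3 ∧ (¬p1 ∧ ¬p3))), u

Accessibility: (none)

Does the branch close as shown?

No, open

No atom appears with both signs at the same world.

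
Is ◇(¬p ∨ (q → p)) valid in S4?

Tableau for the negation ¬◇(¬p ∨ (q → p)):
1. ¬◇(¬p ∨ (q → p)), w0
2. ¬(¬p ∨ (q → p)), w0
3. p, w0
4. ¬(q → p), w0
5. q, w0
6. ¬p, w0
Accessibility: w0Rw0
Branch closes: p and ¬p both at w0.
Every branch of the negation's tableau closes; the branch above is one of them.

Valid in S4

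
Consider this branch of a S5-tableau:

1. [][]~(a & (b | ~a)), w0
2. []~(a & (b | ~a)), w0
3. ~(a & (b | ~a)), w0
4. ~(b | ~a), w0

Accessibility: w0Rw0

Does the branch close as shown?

Not closed

No atom appears with both signs at the same world.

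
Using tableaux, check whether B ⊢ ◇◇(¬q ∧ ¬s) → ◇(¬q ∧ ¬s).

Invalid (countermodel exists)

Tableau for the negation ¬(◇◇(¬q ∧ ¬s) → ◇(¬q ∧ ¬s)):
1. ¬(◇◇(¬q ∧ ¬s) → ◇(¬q ∧ ¬s)), 0
2. ◇◇(¬q ∧ ¬s), 0   [¬→-rule on 1]
3. ¬◇(¬q ∧ ¬s), 0   [¬→-rule on 1]
4. ¬(¬q ∧ ¬s), 0   [¬◇-rule on 3 via 0R0]
5. s, 0   [¬∧-rule on 4 (branches; this branch)]
6. ◇(¬q ∧ ¬s), 1   [◇-rule on 2: fresh world 1, 0R1]
7. ¬(¬q ∧ ¬s), 1   [¬◇-rule on 3 via 0R1]
8. s, 1   [¬∧-rule on 7 (branches; this branch)]
9. ¬q ∧ ¬s, 2   [◇-rule on 6: fresh world 2, 1R2]
10. ¬q, 2   [∧-rule on 9]
11. ¬s, 2   [∧-rule on 9]
Accessibility: 0R0, 0R1, 1R0, 1R1, 1R2, 2R1, 2R2
The negation has an open branch (countermodel exists).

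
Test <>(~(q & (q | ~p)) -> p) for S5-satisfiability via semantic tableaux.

Yes, satisfiable

1. <>(~(q & (q | ~p)) -> p), w0
2. ~(q & (q | ~p)) -> p, w1
3. p, w1
Accessibility: w0Rw0, w0Rw1, w1Rw0, w1Rw1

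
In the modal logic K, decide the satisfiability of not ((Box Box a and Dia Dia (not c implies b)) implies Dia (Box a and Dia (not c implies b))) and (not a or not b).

Unsatisfiable (every branch closes)

1. not ((Box Box a and Dia Dia (not c implies b)) implies Dia (Box a and Dia (not c implies b))) and (not a or not b), w0
2. not ((Box Box a and Dia Dia (not c implies b)) implies Dia (Box a and Dia (not c implies b))), w0
3. not a or not b, w0
4. Box Box a and Dia Dia (not c implies b), w0
5. not Dia (Box a and Dia (not c implies b)), w0
6. Box Box a, w0
7. Dia Dia (not c implies b), w0
8. not b, w0
9. Dia (not c implies b), w1
10. not (Box a and Dia (not c implies b)), w1
11. Box a, w1
12. not Box a, w1
13. not c implies b, w2
14. a, w2
15. b, w2
16. not a, w3
17. a, w3
Accessibility: w0Rw1, w1Rw2, w1Rw3
Branch closes: a and not a both at w3.
(One branch shown.) All branches close.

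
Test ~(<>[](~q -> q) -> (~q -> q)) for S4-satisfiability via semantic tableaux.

1. ~(<>[](~q -> q) -> (~q -> q)), 0
2. <>[](~q -> q), 0
3. ~(~q -> q), 0
4. ~q, 0
5. [](~q -> q), 1
6. ~q -> q, 1
7. q, 1
Accessibility: 0R0, 0R1, 1R1

Satisfiable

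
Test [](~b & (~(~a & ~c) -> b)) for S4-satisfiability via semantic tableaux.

1. [](~b & (~(~a & ~c) -> b)), w0
2. ~b & (~(~a & ~c) -> b), w0
3. ~b, w0
4. ~(~a & ~c) -> b, w0
5. ~a & ~c, w0
6. ~a, w0
7. ~c, w0
Accessibility: w0Rw0

Satisfiable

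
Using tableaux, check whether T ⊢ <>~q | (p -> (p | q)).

Valid

Tableau for the negation ~(<>~q | (p -> (p | q))):
1. ~(<>~q | (p -> (p | q))), u
2. ~<>~q, u
3. ~(p -> (p | q)), u
4. p, u
5. ~(p | q), u
6. ~p, u
7. ~q, u
Accessibility: uRu
Branch closes: p and ~p both at u.
Every branch of the negation's tableau closes; the branch above is one of them.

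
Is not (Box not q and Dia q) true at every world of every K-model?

Yes, valid

Tableau for the negation Box not q and Dia q:
1. Box not q and Dia q, w0
2. Box not q, w0
3. Dia q, w0
4. q, w1
5. not q, w1
Accessibility: w0Rw1
Branch closes: q and not q both at w1.
Every branch of the negation's tableau closes; the branch above is one of them.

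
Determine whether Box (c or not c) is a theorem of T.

Tableau for the negation not Box (c or not c):
1. not Box (c or not c), w0
2. not (c or not c), w1   [neg-Box-rule on 1: fresh world w1, w0Rw1]
3. not c, w1   [neg-or-rule on 2]
4. c, w1   [neg-or-rule on 2]
Accessibility: w0Rw0, w0Rw1, w1Rw1
Branch closes: c and not c both at w1.
All branches of the negation close; one closing branch shown above.

Yes, valid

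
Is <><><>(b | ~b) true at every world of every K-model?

Not valid

Tableau for the negation ~<><><>(b | ~b):
1. ~<><><>(b | ~b), w0
The negation has an open branch (countermodel exists).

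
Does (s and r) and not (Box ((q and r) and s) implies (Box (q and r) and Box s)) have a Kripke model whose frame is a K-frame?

1. (s and r) and not (Box ((q and r) and s) implies (Box (q and r) and Box s)), w0
2. s and r, w0   [and-rule on 1]
3. not (Box ((q and r) and s) implies (Box (q and r) and Box s)), w0   [and-rule on 1]
4. s, w0   [and-rule on 2]
5. r, w0   [and-rule on 2]
6. Box ((q and r) and s), w0   [neg-implies-rule on 3]
7. not (Box (q and r) and Box s), w0   [neg-implies-rule on 3]
8. not Box (q and r), w0   [neg-and-rule on 7 (branches; this branch)]
9. not (q and r), w1   [neg-Box-rule on 8: fresh world w1, w0Rw1]
10. (q and r) and s, w1   [Box-rule on 6 via w0Rw1]
11. q and r, w1   [and-rule on 10]
12. s, w1   [and-rule on 10]
13. q, w1   [and-rule on 11]
14. r, w1   [and-rule on 11]
15. not r, w1   [neg-and-rule on 9 (branches; this branch)]
Accessibility: w0Rw1
Branch closes: r and not r both at w1.
All branches of the tableau close; one closing branch shown above.

Unsatisfiable (every branch closes)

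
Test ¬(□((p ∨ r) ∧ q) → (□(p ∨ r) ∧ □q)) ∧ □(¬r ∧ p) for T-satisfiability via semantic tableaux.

No, unsatisfiable

1. ¬(□((p ∨ r) ∧ q) → (□(p ∨ r) ∧ □q)) ∧ □(¬r ∧ p), 0
2. ¬(□((p ∨ r) ∧ q) → (□(p ∨ r) ∧ □q)), 0   [∧-rule on 1]
3. □(¬r ∧ p), 0   [∧-rule on 1]
4. □((p ∨ r) ∧ q), 0   [¬→-rule on 2]
5. ¬(□(p ∨ r) ∧ □q), 0   [¬→-rule on 2]
6. ¬r ∧ p, 0   [□-rule on 3 via 0R0]
7. ¬r, 0   [∧-rule on 6]
8. p, 0   [∧-rule on 6]
9. (p ∨ r) ∧ q, 0   [□-rule on 4 via 0R0]
10. p ∨ r, 0   [∧-rule on 9]
11. q, 0   [∧-rule on 9]
12. ¬□q, 0   [¬∧-rule on 5 (branches; this branch)]
13. ¬q, 1   [¬□-rule on 12: fresh world 1, 0R1]
14. ¬r ∧ p, 1   [□-rule on 3 via 0R1]
15. ¬r, 1   [∧-rule on 14]
16. p, 1   [∧-rule on 14]
17. (p ∨ r) ∧ q, 1   [□-rule on 4 via 0R1]
18. p ∨ r, 1   [∧-rule on 17]
19. q, 1   [∧-rule on 17]
Accessibility: 0R0, 0R1, 1R1
Branch closes: q and ¬q both at 1.
All branches of the tableau close; one closing branch shown above.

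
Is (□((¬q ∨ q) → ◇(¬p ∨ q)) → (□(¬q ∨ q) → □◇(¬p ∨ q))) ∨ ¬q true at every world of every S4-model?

Tableau for the negation ¬((□((¬q ∨ q) → ◇(¬p ∨ q)) → (□(¬q ∨ q) → □◇(¬p ∨ q))) ∨ ¬q):
1. ¬((□((¬q ∨ q) → ◇(¬p ∨ q)) → (□(¬q ∨ q) → □◇(¬p ∨ q))) ∨ ¬q), w0
2. ¬(□((¬q ∨ q) → ◇(¬p ∨ q)) → (□(¬q ∨ q) → □◇(¬p ∨ q))), w0
3. q, w0
4. □((¬q ∨ q) → ◇(¬p ∨ q)), w0
5. ¬(□(¬q ∨ q) → □◇(¬p ∨ q)), w0
6. □(¬q ∨ q), w0
7. ¬□◇(¬p ∨ q), w0
8. (¬q ∨ q) → ◇(¬p ∨ q), w0
9. ¬q ∨ q, w0
10. ◇(¬p ∨ q), w0
11. ¬◇(¬p ∨ q), w1
12. (¬q ∨ q) → ◇(¬p ∨ q), w1
13. ¬q ∨ q, w1
14. ¬(¬p ∨ q), w1
15. p, w1
16. ¬q, w1
17. ◇(¬p ∨ q), w1
18. ¬p ∨ q, w2
19. (¬q ∨ q) → ◇(¬p ∨ q), w2
20. ¬q ∨ q, w2
21. q, w2
22. ◇(¬p ∨ q), w2
23. ¬p ∨ q, w3
24. (¬q ∨ q) → ◇(¬p ∨ q), w3
25. ¬q ∨ q, w3
26. ¬(¬p ∨ q), w3
27. p, w3
28. ¬q, w3
29. q, w3
Accessibility: w0Rw0, w0Rw1, w0Rw2, w0Rw3, w1Rw1, w1Rw3, w2Rw2, w3Rw3
Branch closes: q and ¬q both at w3.
Every branch of the negation's tableau closes; the branch above is one of them.

Valid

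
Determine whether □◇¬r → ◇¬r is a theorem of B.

Valid in B

Tableau for the negation ¬(□◇¬r → ◇¬r):
1. ¬(□◇¬r → ◇¬r), 0
2. □◇¬r, 0   [¬→-rule on 1]
3. ¬◇¬r, 0   [¬→-rule on 1]
4. ◇¬r, 0   [□-rule on 2 via 0R0]
5. r, 0   [¬◇-rule on 3 via 0R0]
6. ¬r, 1   [◇-rule on 4: fresh world 1, 0R1]
7. ◇¬r, 1   [□-rule on 2 via 0R1]
8. r, 1   [¬◇-rule on 3 via 0R1]
Accessibility: 0R0, 0R1, 1R0, 1R1
Branch closes: r and ¬r both at 1.
Every branch of the negation's tableau closes; the branch above is one of them.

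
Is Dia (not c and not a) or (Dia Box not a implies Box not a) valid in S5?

Yes, valid

Tableau for the negation not (Dia (not c and not a) or (Dia Box not a implies Box not a)):
1. not (Dia (not c and not a) or (Dia Box not a implies Box not a)), w0
2. not Dia (not c and not a), w0
3. not (Dia Box not a implies Box not a), w0
4. Dia Box not a, w0
5. not Box not a, w0
6. not (not c and not a), w0
7. c, w0
8. Box not a, w1
9. not (not c and not a), w1
10. not a, w0
11. not a, w1
12. c, w1
13. a, w2
14. not (not c and not a), w2
15. not a, w2
Accessibility: w0Rw0, w0Rw1, w0Rw2, w1Rw0, w1Rw1, w1Rw2, w2Rw0, w2Rw1, w2Rw2
Branch closes: a and not a both at w2.
All branches of the negation close; one closing branch shown above.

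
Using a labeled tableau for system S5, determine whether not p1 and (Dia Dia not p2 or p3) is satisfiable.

Satisfiable

1. not p1 and (Dia Dia not p2 or p3), 0
2. not p1, 0   [and-rule on 1]
3. Dia Dia not p2 or p3, 0   [and-rule on 1]
4. p3, 0   [or-rule on 3 (branches; this branch)]
Accessibility: 0R0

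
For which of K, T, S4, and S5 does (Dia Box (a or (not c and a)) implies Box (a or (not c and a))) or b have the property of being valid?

S5

S5-tableau for the negation not ((Dia Box (a or (not c and a)) implies Box (a or (not c and a))) or b):
1. not ((Dia Box (a or (not c and a)) implies Box (a or (not c and a))) or b), u
2. not (Dia Box (a or (not c and a)) implies Box (a or (not c and a))), u   [neg-or-rule on 1]
3. not b, u   [neg-or-rule on 1]
4. Dia Box (a or (not c and a)), u   [neg-implies-rule on 2]
5. not Box (a or (not c and a)), u   [neg-implies-rule on 2]
6. Box (a or (not c and a)), v   [Dia-rule on 4: fresh world v, uRv]
7. a or (not c and a), u   [Box-rule on 6 via vRu]
8. a or (not c and a), v   [Box-rule on 6 via vRv]
9. not c and a, u   [or-rule on 7 (branches; this branch)]
10. not c, u   [and-rule on 9]
11. a, u   [and-rule on 9]
12. not c and a, v   [or-rule on 8 (branches; this branch)]
13. not c, v   [and-rule on 12]
14. a, v   [and-rule on 12]
15. not (a or (not c and a)), w   [neg-Box-rule on 5: fresh world w, uRw]
16. not a, w   [neg-or-rule on 15]
17. not (not c and a), w   [neg-or-rule on 15]
18. a or (not c and a), w   [Box-rule on 6 via vRw]
19. not c and a, w   [or-rule on 18 (branches; this branch)]
20. not c, w   [and-rule on 19]
21. a, w   [and-rule on 19]
Accessibility: uRu, uRv, uRw, vRu, vRv, vRw, wRu, wRv, wRw
Branch closes: a and not a both at w.
Every branch closes (one shown): valid in S5.
S4-tableau for the negation not ((Dia Box (a or (not c and a)) implies Box (a or (not c and a))) or b):
1. not ((Dia Box (a or (not c and a)) implies Box (a or (not c and a))) or b), u
2. not (Dia Box (a or (not c and a)) implies Box (a or (not c and a))), u   [neg-or-rule on 1]
3. not b, u   [neg-or-rule on 1]
4. Dia Box (a or (not c and a)), u   [neg-implies-rule on 2]
5. not Box (a or (not c and a)), u   [neg-implies-rule on 2]
6. Box (a or (not c and a)), v   [Dia-rule on 4: fresh world v, uRv]
7. a or (not c and a), v   [Box-rule on 6 via vRv]
8. not c and a, v   [or-rule on 7 (branches; this branch)]
9. not c, v   [and-rule on 8]
10. a, v   [and-rule on 8]
11. not (a or (not c and a)), w   [neg-Box-rule on 5: fresh world w, uRw]
12. not a, w   [neg-or-rule on 11]
13. not (not c and a), w   [neg-or-rule on 11]
Accessibility: uRu, uRv, uRw, vRv, wRw
Complete open branch: countermodel on an S4-frame, so not valid in S4, nor in K, T (the same frame is also a K-frame and a T-frame).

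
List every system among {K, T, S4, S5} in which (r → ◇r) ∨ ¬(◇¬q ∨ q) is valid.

T, S4, S5

T-tableau for the negation ¬((r → ◇r) ∨ ¬(◇¬q ∨ q)):
1. ¬((r → ◇r) ∨ ¬(◇¬q ∨ q)), w0
2. ¬(r → ◇r), w0
3. ◇¬q ∨ q, w0
4. r, w0
5. ¬◇r, w0
6. ¬r, w0
Accessibility: w0Rw0
Branch closes: r and ¬r both at w0.
Every branch closes (one shown): valid in T, hence also in S4, S5 (every theorem of T is a theorem of S4 and S5).
K-tableau for the negation ¬((r → ◇r) ∨ ¬(◇¬q ∨ q)):
1. ¬((r → ◇r) ∨ ¬(◇¬q ∨ q)), w0
2. ¬(r → ◇r), w0
3. ◇¬q ∨ q, w0
4. r, w0
5. ¬◇r, w0
6. q, w0
Complete open branch: countermodel on a K-frame, so not valid in K.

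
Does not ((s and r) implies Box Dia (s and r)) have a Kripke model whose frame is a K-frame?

Yes, satisfiable

1. not ((s and r) implies Box Dia (s and r)), u
2. s and r, u   [neg-implies-rule on 1]
3. not Box Dia (s and r), u   [neg-implies-rule on 1]
4. s, u   [and-rule on 2]
5. r, u   [and-rule on 2]
6. not Dia (s and r), v   [neg-Box-rule on 3: fresh world v, uRv]
Accessibility: uRv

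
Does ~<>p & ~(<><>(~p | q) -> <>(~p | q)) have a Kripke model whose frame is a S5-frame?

1. ~<>p & ~(<><>(~p | q) -> <>(~p | q)), u
2. ~<>p, u
3. ~(<><>(~p | q) -> <>(~p | q)), u
4. <><>(~p | q), u
5. ~<>(~p | q), u
6. ~p, u
7. ~(~p | q), u
8. p, u
9. ~q, u
Accessibility: uRu
Branch closes: p and ~p both at u.
Every branch closes; the branch above is one of them.

Unsatisfiable (every branch closes)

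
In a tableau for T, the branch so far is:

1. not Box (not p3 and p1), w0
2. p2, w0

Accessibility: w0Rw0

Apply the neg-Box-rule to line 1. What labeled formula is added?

a fresh world w1 with w0Rw1, and not (not p3 and p1) at w1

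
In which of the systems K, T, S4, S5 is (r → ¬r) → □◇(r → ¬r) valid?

S4-tableau for the negation ¬((r → ¬r) → □◇(r → ¬r)):
1. ¬((r → ¬r) → □◇(r → ¬r)), w0
2. r → ¬r, w0   [¬→-rule on 1]
3. ¬□◇(r → ¬r), w0   [¬→-rule on 1]
4. ¬r, w0   [→-rule on 2 (branches; this branch)]
5. ¬◇(r → ¬r), w1   [¬□-rule on 3: fresh world w1, w0Rw1]
6. ¬(r → ¬r), w1   [¬◇-rule on 5 via w1Rw1]
7. r, w1   [¬→-rule on 6]
Accessibility: w0Rw0, w0Rw1, w1Rw1
Complete open branch: countermodel on an S4-frame, so not valid in S4, nor in K, T (the same frame is also a K-frame and a T-frame).
S5-tableau for the negation ¬((r → ¬r) → □◇(r → ¬r)):
1. ¬((r → ¬r) → □◇(r → ¬r)), w0
2. r → ¬r, w0   [¬→-rule on 1]
3. ¬□◇(r → ¬r), w0   [¬→-rule on 1]
4. ¬r, w0   [→-rule on 2 (branches; this branch)]
5. ¬◇(r → ¬r), w1   [¬□-rule on 3: fresh world w1, w0Rw1]
6. ¬(r → ¬r), w0   [¬◇-rule on 5 via w1Rw0]
7. r, w0   [¬→-rule on 6]
Accessibility: w0Rw0, w0Rw1, w1Rw0, w1Rw1
Branch closes: r and ¬r both at w0.
Every branch closes (one shown): valid in S5.

S5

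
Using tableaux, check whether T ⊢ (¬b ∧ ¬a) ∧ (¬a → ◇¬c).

No, not valid

Tableau for the negation ¬((¬b ∧ ¬a) ∧ (¬a → ◇¬c)):
1. ¬((¬b ∧ ¬a) ∧ (¬a → ◇¬c)), 0
2. ¬(¬a → ◇¬c), 0
3. ¬a, 0
4. ¬◇¬c, 0
5. c, 0
Accessibility: 0R0
The negation has an open branch (countermodel exists).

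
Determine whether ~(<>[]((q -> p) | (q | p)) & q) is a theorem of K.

No, not valid

Tableau for the negation <>[]((q -> p) | (q | p)) & q:
1. <>[]((q -> p) | (q | p)) & q, u
2. <>[]((q -> p) | (q | p)), u
3. q, u
4. []((q -> p) | (q | p)), v
Accessibility: uRv
The negation has an open branch (countermodel exists).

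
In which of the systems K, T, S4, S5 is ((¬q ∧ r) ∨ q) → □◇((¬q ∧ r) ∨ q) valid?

S5

S4-tableau for the negation ¬(((¬q ∧ r) ∨ q) → □◇((¬q ∧ r) ∨ q)):
1. ¬(((¬q ∧ r) ∨ q) → □◇((¬q ∧ r) ∨ q)), 0
2. (¬q ∧ r) ∨ q, 0   [¬→-rule on 1]
3. ¬□◇((¬q ∧ r) ∨ q), 0   [¬→-rule on 1]
4. q, 0   [∨-rule on 2 (branches; this branch)]
5. ¬◇((¬q ∧ r) ∨ q), 1   [¬□-rule on 3: fresh world 1, 0R1]
6. ¬((¬q ∧ r) ∨ q), 1   [¬◇-rule on 5 via 1R1]
7. ¬(¬q ∧ r), 1   [¬∨-rule on 6]
8. ¬q, 1   [¬∨-rule on 6]
9. ¬r, 1   [¬∧-rule on 7 (branches; this branch)]
Accessibility: 0R0, 0R1, 1R1
Complete open branch: countermodel on an S4-frame, so not valid in S4, nor in K, T (the same frame is also a K-frame and a T-frame).
S5-tableau for the negation ¬(((¬q ∧ r) ∨ q) → □◇((¬q ∧ r) ∨ q)):
1. ¬(((¬q ∧ r) ∨ q) → □◇((¬q ∧ r) ∨ q)), 0
2. (¬q ∧ r) ∨ q, 0   [¬→-rule on 1]
3. ¬□◇((¬q ∧ r) ∨ q), 0   [¬→-rule on 1]
4. ¬q ∧ r, 0   [∨-rule on 2 (branches; this branch)]
5. ¬q, 0   [∧-rule on 4]
6. r, 0   [∧-rule on 4]
7. ¬◇((¬q ∧ r) ∨ q), 1   [¬□-rule on 3: fresh world 1, 0R1]
8. ¬((¬q ∧ r) ∨ q), 0   [¬◇-rule on 7 via 1R0]
9. ¬(¬q ∧ r), 0   [¬∨-rule on 8]
10. ¬((¬q ∧ r) ∨ q), 1   [¬◇-rule on 7 via 1R1]
11. ¬(¬q ∧ r), 1   [¬∨-rule on 10]
12. ¬q, 1   [¬∨-rule on 10]
13. ¬r, 0   [¬∧-rule on 9 (branches; this branch)]
Accessibility: 0R0, 0R1, 1R0, 1R1
Branch closes: r and ¬r both at 0.
Every branch closes (one shown): valid in S5.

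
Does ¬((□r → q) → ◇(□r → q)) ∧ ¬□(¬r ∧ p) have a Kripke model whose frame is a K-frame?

1. ¬((□r → q) → ◇(□r → q)) ∧ ¬□(¬r ∧ p), 0
2. ¬((□r → q) → ◇(□r → q)), 0
3. ¬□(¬r ∧ p), 0
4. □r → q, 0
5. ¬◇(□r → q), 0
6. q, 0
7. ¬(¬r ∧ p), 1
8. ¬(□r → q), 1
9. □r, 1
10. ¬q, 1
11. ¬p, 1
Accessibility: 0R1

Satisfiable (open branch found)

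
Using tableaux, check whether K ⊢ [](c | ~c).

Tableau for the negation ~[](c | ~c):
1. ~[](c | ~c), 0
2. ~(c | ~c), 1
3. ~c, 1
4. c, 1
Accessibility: 0R1
Branch closes: c and ~c both at 1.
All branches of the negation close; one closing branch shown above.

Yes, valid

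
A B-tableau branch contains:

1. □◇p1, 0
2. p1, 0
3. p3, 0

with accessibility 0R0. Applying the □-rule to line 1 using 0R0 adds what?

◇p1, 0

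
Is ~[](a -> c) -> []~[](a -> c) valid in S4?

No, not valid

Tableau for the negation ~(~[](a -> c) -> []~[](a -> c)):
1. ~(~[](a -> c) -> []~[](a -> c)), 0
2. ~[](a -> c), 0
3. ~[]~[](a -> c), 0
4. ~(a -> c), 1
5. a, 1
6. ~c, 1
7. [](a -> c), 2
8. a -> c, 2
9. c, 2
Accessibility: 0R0, 0R1, 0R2, 1R1, 2R2
The negation has an open branch (countermodel exists).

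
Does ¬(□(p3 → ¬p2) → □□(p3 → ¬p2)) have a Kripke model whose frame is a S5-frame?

No, unsatisfiable

1. ¬(□(p3 → ¬p2) → □□(p3 → ¬p2)), w0
2. □(p3 → ¬p2), w0   [¬→-rule on 1]
3. ¬□□(p3 → ¬p2), w0   [¬→-rule on 1]
4. p3 → ¬p2, w0   [□-rule on 2 via w0Rw0]
5. ¬p2, w0   [→-rule on 4 (branches; this branch)]
6. ¬□(p3 → ¬p2), w1   [¬□-rule on 3: fresh world w1, w0Rw1]
7. p3 → ¬p2, w1   [□-rule on 2 via w0Rw1]
8. ¬p2, w1   [→-rule on 7 (branches; this branch)]
9. ¬(p3 → ¬p2), w2   [¬□-rule on 6: fresh world w2, w1Rw2]
10. p3, w2   [¬→-rule on 9]
11. p2, w2   [¬→-rule on 9]
12. p3 → ¬p2, w2   [□-rule on 2 via w0Rw2]
13. ¬p2, w2   [→-rule on 12 (branches; this branch)]
Accessibility: w0Rw0, w0Rw1, w0Rw2, w1Rw0, w1Rw1, w1Rw2, w2Rw0, w2Rw1, w2Rw2
Branch closes: p2 and ¬p2 both at w2.
(One branch shown.) All branches close.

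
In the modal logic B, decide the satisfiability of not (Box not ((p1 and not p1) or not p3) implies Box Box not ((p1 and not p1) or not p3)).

Satisfiable

1. not (Box not ((p1 and not p1) or not p3) implies Box Box not ((p1 and not p1) or not p3)), u
2. Box not ((p1 and not p1) or not p3), u
3. not Box Box not ((p1 and not p1) or not p3), u
4. not ((p1 and not p1) or not p3), u
5. not (p1 and not p1), u
6. p3, u
7. p1, u
8. not Box not ((p1 and not p1) or not p3), v
9. not ((p1 and not p1) or not p3), v
10. not (p1 and not p1), v
11. p3, v
12. p1, v
13. (p1 and not p1) or not p3, w
14. not p3, w
Accessibility: uRu, uRv, vRu, vRv, vRw, wRv, wRw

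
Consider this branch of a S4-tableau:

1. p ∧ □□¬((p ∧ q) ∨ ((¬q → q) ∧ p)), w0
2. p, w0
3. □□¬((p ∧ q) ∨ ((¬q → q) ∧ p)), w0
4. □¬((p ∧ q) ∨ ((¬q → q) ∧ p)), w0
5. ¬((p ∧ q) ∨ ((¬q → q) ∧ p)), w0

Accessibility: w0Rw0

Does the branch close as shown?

Open

There is no literal clash: for every atom and world, at most one sign appears.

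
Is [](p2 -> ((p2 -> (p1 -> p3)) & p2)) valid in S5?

Tableau for the negation ~[](p2 -> ((p2 -> (p1 -> p3)) & p2)):
1. ~[](p2 -> ((p2 -> (p1 -> p3)) & p2)), u
2. ~(p2 -> ((p2 -> (p1 -> p3)) & p2)), v
3. p2, v
4. ~((p2 -> (p1 -> p3)) & p2), v
5. ~(p2 -> (p1 -> p3)), v
6. ~(p1 -> p3), v
7. p1, v
8. ~p3, v
Accessibility: uRu, uRv, vRu, vRv
The negation has an open branch (countermodel exists).

No, not valid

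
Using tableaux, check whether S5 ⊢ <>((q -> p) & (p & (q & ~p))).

Tableau for the negation ~<>((q -> p) & (p & (q & ~p))):
1. ~<>((q -> p) & (p & (q & ~p))), 0
2. ~((q -> p) & (p & (q & ~p))), 0
3. ~(p & (q & ~p)), 0
4. ~(q & ~p), 0
5. p, 0
Accessibility: 0R0
The negation has an open branch (countermodel exists).

No, not valid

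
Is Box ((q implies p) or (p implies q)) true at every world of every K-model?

Valid

Tableau for the negation not Box ((q implies p) or (p implies q)):
1. not Box ((q implies p) or (p implies q)), u
2. not ((q implies p) or (p implies q)), v
3. not (q implies p), v
4. not (p implies q), v
5. q, v
6. not p, v
7. p, v
8. not q, v
Accessibility: uRv
Branch closes: p and not p both at v.
All branches of the negation close; one closing branch shown above.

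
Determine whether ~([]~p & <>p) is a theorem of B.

Tableau for the negation []~p & <>p:
1. []~p & <>p, 0
2. []~p, 0
3. <>p, 0
4. ~p, 0
5. p, 1
6. ~p, 1
Accessibility: 0R0, 0R1, 1R0, 1R1
Branch closes: p and ~p both at 1.
All branches of the negation close; one closing branch shown above.

Yes, valid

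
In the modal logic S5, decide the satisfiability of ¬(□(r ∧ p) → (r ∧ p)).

Unsatisfiable (every branch closes)

1. ¬(□(r ∧ p) → (r ∧ p)), u
2. □(r ∧ p), u
3. ¬(r ∧ p), u
4. r ∧ p, u
5. r, u
6. p, u
7. ¬p, u
Accessibility: uRu
Branch closes: p and ¬p both at u.
All branches of the tableau close; one closing branch shown above.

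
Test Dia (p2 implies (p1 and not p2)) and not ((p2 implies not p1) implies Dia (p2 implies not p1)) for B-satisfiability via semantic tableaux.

Unsatisfiable

1. Dia (p2 implies (p1 and not p2)) and not ((p2 implies not p1) implies Dia (p2 implies not p1)), 0
2. Dia (p2 implies (p1 and not p2)), 0
3. not ((p2 implies not p1) implies Dia (p2 implies not p1)), 0
4. p2 implies not p1, 0
5. not Dia (p2 implies not p1), 0
6. not (p2 implies not p1), 0
7. p2, 0
8. p1, 0
9. not p1, 0
Accessibility: 0R0
Branch closes: p1 and not p1 both at 0.
All branches of the tableau close; one closing branch shown above.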